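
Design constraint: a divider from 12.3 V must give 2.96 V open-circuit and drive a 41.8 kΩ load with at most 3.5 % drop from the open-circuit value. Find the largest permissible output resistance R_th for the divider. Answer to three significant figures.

Loading drop = R_th/(R_th + R_L) ≤ 0.0350, so R_th ≤ R_L · ε/(1−ε) = 41.8 kΩ × 0.0350/0.9650 = 1.52 kΩ.

R_th ≤ 1.52 kΩ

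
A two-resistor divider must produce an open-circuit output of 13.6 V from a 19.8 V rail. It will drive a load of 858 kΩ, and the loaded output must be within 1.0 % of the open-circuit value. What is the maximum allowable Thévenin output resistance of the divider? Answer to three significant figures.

R_th ≤ 8.67 kΩ

Loading drop = R_th/(R_th + R_L) ≤ 0.0100, so R_th ≤ R_L · ε/(1−ε) = 858 kΩ × 0.0100/0.9900 = 8.67 kΩ.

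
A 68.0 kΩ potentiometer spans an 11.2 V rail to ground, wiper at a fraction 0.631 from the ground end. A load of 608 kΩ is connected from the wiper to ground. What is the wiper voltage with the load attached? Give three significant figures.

The wiper splits the pot into (1−α)R = 25.09 kΩ above and αR = 42.91 kΩ below.
Lower section ‖ load = 40.08 kΩ.
V_wiper = 11.2 × 40.08/(25.09 + 40.08) = 6.89 V.

V ≈ 6.89 V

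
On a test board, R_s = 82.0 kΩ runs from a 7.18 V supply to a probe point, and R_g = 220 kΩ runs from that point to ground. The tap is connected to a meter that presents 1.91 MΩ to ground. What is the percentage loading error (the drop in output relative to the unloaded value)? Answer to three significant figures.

The divider's output (Thévenin) resistance is R_s‖R_g = 59.74 kΩ.
Fractional drop under load = R_th/(R_th + R_L) = 59.74 / (59.74 + 1910) = 0.03033.
So the output falls by 3.03 %.

3.03 %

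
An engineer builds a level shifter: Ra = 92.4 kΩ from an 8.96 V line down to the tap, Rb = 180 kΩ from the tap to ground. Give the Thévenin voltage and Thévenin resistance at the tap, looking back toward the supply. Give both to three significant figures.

V_th is the open-circuit tap voltage: 8.96 × 180/(92.4 + 180) = 5.92 V.
With the supply zeroed, Ra and Rb appear in parallel from the tap: R_th = Ra‖Rb = (92.4 × 180)/272.4 = 61.1 kΩ.

V_th = 5.92 V, R_th = 61.1 kΩ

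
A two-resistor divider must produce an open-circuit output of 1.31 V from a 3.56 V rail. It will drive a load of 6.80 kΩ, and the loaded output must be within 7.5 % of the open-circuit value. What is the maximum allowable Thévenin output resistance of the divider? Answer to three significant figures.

Loading drop = R_th/(R_th + R_L) ≤ 0.0750, so R_th ≤ R_L · ε/(1−ε) = 6.80 kΩ × 0.0750/0.9250 = 551 Ω.

R_th ≤ 551 Ω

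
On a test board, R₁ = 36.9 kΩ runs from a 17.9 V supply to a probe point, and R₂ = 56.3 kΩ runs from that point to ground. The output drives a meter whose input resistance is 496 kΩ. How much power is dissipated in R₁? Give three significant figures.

P ≈ 1.55 mW

Total resistance from the source is R₁ + (R₂‖R_L) = 87.46 kΩ, so I = 17.9/87.46 kΩ = 0.2047 mA.
P = I²·R₁ = (0.2047 mA)² × 36.9 kΩ = 1.55 mW.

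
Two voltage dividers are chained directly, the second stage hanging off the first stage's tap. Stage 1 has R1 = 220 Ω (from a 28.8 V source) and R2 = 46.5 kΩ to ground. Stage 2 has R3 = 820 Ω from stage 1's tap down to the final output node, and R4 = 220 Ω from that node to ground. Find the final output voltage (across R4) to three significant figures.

V_out ≈ 5.01 V

Stage 2 presents R3+R4 = 1040 Ω as a load on stage 1's tap.
Stage 1's lower leg becomes R2‖(R3+R4) = 1017 Ω, so V_mid = 28.8 × 1017/1237 = 23.68 V.
Stage 2 is itself unloaded: V_out = V_mid × R4/(R3+R4) = 23.68 × 220/1040 = 5.01 V.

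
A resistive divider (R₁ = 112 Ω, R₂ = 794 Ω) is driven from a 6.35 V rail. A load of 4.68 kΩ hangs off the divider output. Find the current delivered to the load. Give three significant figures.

R₂‖R_L = 678.8 Ω; V_out = 6.35 × 678.8/790.8 = 5.451 V.
I_L = V_out / R_L = 5.451 / 4.68 kΩ = 1.16 mA.

I_L ≈ 1.16 mA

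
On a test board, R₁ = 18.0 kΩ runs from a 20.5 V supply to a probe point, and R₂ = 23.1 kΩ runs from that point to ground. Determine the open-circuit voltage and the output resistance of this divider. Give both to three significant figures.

V_th = 11.5 V, R_th = 10.1 kΩ

V_th is the open-circuit tap voltage: 20.5 × 23.1/(18.0 + 23.1) = 11.5 V.
With the supply zeroed, R₁ and R₂ appear in parallel from the tap: R_th = R₁‖R₂ = (18.0 × 23.1)/41.10 = 10.1 kΩ.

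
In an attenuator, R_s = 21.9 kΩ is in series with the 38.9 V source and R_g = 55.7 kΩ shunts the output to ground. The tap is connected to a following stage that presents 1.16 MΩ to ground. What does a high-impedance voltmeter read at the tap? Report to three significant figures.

The load sits in parallel with R_g: R_g‖R_L = (55.7 × 1160) / (55.7 + 1160) = 53.15 kΩ.
V_out = 38.9 × 53.15 / (21.9 + 53.15) = 38.9 × 53.15/75.05 = 27.5 V.
(Unloaded it would have been 27.9 V.)

V_out ≈ 27.5 V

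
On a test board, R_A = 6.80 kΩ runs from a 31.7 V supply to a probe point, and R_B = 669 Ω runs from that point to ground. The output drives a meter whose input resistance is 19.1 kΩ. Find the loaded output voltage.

V_out ≈ 2.75 V

The load sits in parallel with R_B: R_B‖R_L = (669 × 19100) / (669 + 19100) = 646.4 Ω.
V_out = 31.7 × 646.4 / (6800 + 646.4) = 31.7 × 646.4/7446 = 2.75 V.
(Unloaded it would have been 2.84 V.)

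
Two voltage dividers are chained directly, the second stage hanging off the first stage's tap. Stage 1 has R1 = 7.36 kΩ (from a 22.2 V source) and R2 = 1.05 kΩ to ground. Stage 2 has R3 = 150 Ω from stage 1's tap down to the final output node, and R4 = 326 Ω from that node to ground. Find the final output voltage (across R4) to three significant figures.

Stage 2 presents R3+R4 = 476.0 Ω as a load on stage 1's tap.
Stage 1's lower leg becomes R2‖(R3+R4) = 327.5 Ω, so V_mid = 22.2 × 327.5/7688 = 0.9458 V.
Stage 2 is itself unloaded: V_out = V_mid × R4/(R3+R4) = 0.9458 × 326/476.0 = 0.648 V.

V_out ≈ 0.648 V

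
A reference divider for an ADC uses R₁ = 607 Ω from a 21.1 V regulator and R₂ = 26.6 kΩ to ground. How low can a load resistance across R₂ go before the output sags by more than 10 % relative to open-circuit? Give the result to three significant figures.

Output resistance R_th = R₁‖R₂ = (607 × 26600)/27210 = 593.5 Ω.
The fractional drop is R_th/(R_th + R_L); requiring this ≤ 0.100 gives R_L ≥ R_th(1/0.100 − 1) = 593.5 × 9.000 = 5.34 kΩ.

R_L(min) ≈ 5.34 kΩ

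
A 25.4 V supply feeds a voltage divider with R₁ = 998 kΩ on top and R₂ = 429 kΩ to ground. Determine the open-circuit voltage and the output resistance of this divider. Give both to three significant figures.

V_th is the open-circuit tap voltage: 25.4 × 429/(998 + 429) = 7.64 V.
With the supply zeroed, R₁ and R₂ appear in parallel from the tap: R_th = R₁‖R₂ = (998 × 429)/1427 = 300 kΩ.

V_th = 7.64 V, R_th = 300 kΩ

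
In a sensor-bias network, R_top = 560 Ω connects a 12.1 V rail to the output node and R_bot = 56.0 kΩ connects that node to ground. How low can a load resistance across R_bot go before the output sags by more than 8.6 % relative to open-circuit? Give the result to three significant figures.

Output resistance R_th = R_top‖R_bot = (560 × 56000)/56560 = 554.5 Ω.
The fractional drop is R_th/(R_th + R_L); requiring this ≤ 0.0860 gives R_L ≥ R_th(1/0.0860 − 1) = 554.5 × 10.63 = 5.89 kΩ.

R_L(min) ≈ 5.89 kΩ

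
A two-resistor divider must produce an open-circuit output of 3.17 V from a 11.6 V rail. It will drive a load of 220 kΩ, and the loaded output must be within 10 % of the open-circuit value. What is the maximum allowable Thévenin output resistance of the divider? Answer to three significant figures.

Loading drop = R_th/(R_th + R_L) ≤ 0.100, so R_th ≤ R_L · ε/(1−ε) = 220 kΩ × 0.100/0.9000 = 24.4 kΩ.

R_th ≤ 24.4 kΩ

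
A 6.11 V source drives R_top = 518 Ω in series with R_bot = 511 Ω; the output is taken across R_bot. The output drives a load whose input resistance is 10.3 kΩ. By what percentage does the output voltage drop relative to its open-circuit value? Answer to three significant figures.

2.44 %

The divider's output (Thévenin) resistance is R_top‖R_bot = 257.2 Ω.
Fractional drop under load = R_th/(R_th + R_L) = 257.2 / (257.2 + 10300) = 0.02437.
So the output falls by 2.44 %.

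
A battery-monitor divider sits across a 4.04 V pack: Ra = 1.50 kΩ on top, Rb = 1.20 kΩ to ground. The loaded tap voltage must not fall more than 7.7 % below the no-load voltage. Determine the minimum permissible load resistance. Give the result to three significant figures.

Output resistance R_th = Ra‖Rb = (1500 × 1200)/2700 = 666.7 Ω.
The fractional drop is R_th/(R_th + R_L); requiring this ≤ 0.0770 gives R_L ≥ R_th(1/0.0770 − 1) = 666.7 × 11.99 = 7.99 kΩ.

R_L(min) ≈ 7.99 kΩ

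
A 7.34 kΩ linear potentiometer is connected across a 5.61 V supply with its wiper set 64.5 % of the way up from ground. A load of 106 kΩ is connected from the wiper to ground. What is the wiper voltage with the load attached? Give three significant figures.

The wiper splits the pot into (1−α)R = 2.606 kΩ above and αR = 4.734 kΩ below.
Lower section ‖ load = 4.532 kΩ.
V_wiper = 5.61 × 4.532/(2.606 + 4.532) = 3.56 V.

V ≈ 3.56 V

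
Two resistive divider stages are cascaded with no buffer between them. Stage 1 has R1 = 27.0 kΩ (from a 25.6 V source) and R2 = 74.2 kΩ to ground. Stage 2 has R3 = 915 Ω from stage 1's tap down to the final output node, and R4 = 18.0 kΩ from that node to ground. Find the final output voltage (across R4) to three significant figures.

Stage 2 presents R3+R4 = 18920 Ω as a load on stage 1's tap.
Stage 1's lower leg becomes R2‖(R3+R4) = 15070 Ω, so V_mid = 25.6 × 15070/42070 = 9.171 V.
Stage 2 is itself unloaded: V_out = V_mid × R4/(R3+R4) = 9.171 × 18000/18920 = 8.73 V.

V_out ≈ 8.73 V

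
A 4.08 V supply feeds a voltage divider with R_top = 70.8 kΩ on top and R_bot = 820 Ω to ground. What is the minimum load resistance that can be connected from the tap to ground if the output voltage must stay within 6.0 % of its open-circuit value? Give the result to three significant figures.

Output resistance R_th = R_top‖R_bot = (70800 × 820)/71620 = 810.6 Ω.
The fractional drop is R_th/(R_th + R_L); requiring this ≤ 0.0600 gives R_L ≥ R_th(1/0.0600 − 1) = 810.6 × 15.67 = 12.7 kΩ.

R_L(min) ≈ 12.7 kΩ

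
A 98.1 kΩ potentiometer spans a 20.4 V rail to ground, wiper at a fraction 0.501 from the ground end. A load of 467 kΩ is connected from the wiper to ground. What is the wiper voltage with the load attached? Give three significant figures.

V ≈ 9.71 V

The wiper splits the pot into (1−α)R = 48.95 kΩ above and αR = 49.15 kΩ below.
Lower section ‖ load = 44.47 kΩ.
V_wiper = 20.4 × 44.47/(48.95 + 44.47) = 9.71 V.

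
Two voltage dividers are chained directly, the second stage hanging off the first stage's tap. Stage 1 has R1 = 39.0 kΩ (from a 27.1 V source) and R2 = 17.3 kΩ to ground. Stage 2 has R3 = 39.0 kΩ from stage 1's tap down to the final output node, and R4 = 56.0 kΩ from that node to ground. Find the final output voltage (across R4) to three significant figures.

Stage 2 presents R3+R4 = 95.00 kΩ as a load on stage 1's tap.
Stage 1's lower leg becomes R2‖(R3+R4) = 14.63 kΩ, so V_mid = 27.1 × 14.63/53.63 = 7.395 V.
Stage 2 is itself unloaded: V_out = V_mid × R4/(R3+R4) = 7.395 × 56.0/95.00 = 4.36 V.

V_out ≈ 4.36 V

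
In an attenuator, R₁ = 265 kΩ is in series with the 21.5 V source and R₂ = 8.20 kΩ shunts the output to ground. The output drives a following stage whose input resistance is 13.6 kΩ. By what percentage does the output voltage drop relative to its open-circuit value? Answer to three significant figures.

The divider's output (Thévenin) resistance is R₁‖R₂ = 7.954 kΩ.
Fractional drop under load = R_th/(R_th + R_L) = 7.954 / (7.954 + 13.6) = 0.3690.
So the output falls by 36.9 %.

36.9 %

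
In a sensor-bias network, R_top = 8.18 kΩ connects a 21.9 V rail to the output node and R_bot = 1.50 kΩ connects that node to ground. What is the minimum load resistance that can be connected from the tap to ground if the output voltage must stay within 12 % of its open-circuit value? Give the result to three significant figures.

R_L(min) ≈ 9.30 kΩ

Output resistance R_th = R_top‖R_bot = (8.18 × 1.50)/9.680 = 1.268 kΩ.
The fractional drop is R_th/(R_th + R_L); requiring this ≤ 0.120 gives R_L ≥ R_th(1/0.120 − 1) = 1.268 × 7.333 = 9.30 kΩ.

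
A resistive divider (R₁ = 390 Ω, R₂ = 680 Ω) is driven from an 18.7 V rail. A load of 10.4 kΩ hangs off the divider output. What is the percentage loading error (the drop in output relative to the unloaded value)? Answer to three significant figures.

The divider's output (Thévenin) resistance is R₁‖R₂ = 247.9 Ω.
Fractional drop under load = R_th/(R_th + R_L) = 247.9 / (247.9 + 10400) = 0.02328.
So the output falls by 2.33 %.

2.33 %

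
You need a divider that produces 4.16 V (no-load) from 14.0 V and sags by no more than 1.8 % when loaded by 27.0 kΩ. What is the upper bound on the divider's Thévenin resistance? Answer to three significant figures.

R_th ≤ 495 Ω

Loading drop = R_th/(R_th + R_L) ≤ 0.0180, so R_th ≤ R_L · ε/(1−ε) = 27.0 kΩ × 0.0180/0.9820 = 495 Ω.
(Any R1, R2 with R2/(R1+R2) = 0.297 and R1‖R2 ≤ 495 Ω will meet the spec.)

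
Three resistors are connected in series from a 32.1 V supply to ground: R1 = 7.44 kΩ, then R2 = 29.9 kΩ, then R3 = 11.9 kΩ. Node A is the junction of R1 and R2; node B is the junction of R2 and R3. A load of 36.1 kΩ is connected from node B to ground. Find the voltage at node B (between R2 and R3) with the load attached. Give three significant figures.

V ≈ 6.21 V

At node B, R3 is in parallel with the load: R3‖R_L = 8.950 kΩ.
Below node A the resistance is R2 + (R3‖R_L) = 38.85 kΩ, so V_A = 32.1 × 38.85/46.29 = 26.94 V.
Then V_B = V_A × (R3‖R_L)/(R2 + R3‖R_L) = 26.94 × 8.950/38.85 = 6.21 V.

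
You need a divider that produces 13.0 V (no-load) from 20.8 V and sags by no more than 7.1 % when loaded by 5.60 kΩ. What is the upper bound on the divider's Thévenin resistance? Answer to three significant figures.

R_th ≤ 428 Ω

Loading drop = R_th/(R_th + R_L) ≤ 0.0710, so R_th ≤ R_L · ε/(1−ε) = 5.60 kΩ × 0.0710/0.9290 = 428 Ω.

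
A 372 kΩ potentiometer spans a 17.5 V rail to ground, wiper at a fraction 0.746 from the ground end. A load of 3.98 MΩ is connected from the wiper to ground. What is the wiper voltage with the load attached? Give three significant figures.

The wiper splits the pot into (1−α)R = 94.49 kΩ above and αR = 277.5 kΩ below.
Lower section ‖ load = 259.4 kΩ.
V_wiper = 17.5 × 259.4/(94.49 + 259.4) = 12.8 V.

V ≈ 12.8 V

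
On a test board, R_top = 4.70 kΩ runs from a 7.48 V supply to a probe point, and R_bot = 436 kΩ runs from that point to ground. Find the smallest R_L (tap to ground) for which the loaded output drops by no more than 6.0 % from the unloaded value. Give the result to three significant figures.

Output resistance R_th = R_top‖R_bot = (4.70 × 436)/440.7 = 4.650 kΩ.
The fractional drop is R_th/(R_th + R_L); requiring this ≤ 0.0600 gives R_L ≥ R_th(1/0.0600 − 1) = 4.650 × 15.67 = 72.8 kΩ.

R_L(min) ≈ 72.8 kΩ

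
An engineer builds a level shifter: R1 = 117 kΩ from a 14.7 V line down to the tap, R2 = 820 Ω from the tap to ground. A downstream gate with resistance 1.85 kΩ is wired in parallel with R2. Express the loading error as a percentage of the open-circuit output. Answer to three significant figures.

30.6 %

The divider's output (Thévenin) resistance is R1‖R2 = 814.3 Ω.
Fractional drop under load = R_th/(R_th + R_L) = 814.3 / (814.3 + 1850) = 0.3056.
So the output falls by 30.6 %.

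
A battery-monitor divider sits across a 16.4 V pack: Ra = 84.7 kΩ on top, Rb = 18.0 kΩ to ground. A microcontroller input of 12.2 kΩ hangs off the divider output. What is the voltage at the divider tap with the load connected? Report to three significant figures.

V_out ≈ 1.30 V

The load sits in parallel with Rb: Rb‖R_L = (18.0 × 12.2) / (18.0 + 12.2) = 7.272 kΩ.
V_out = 16.4 × 7.272 / (84.7 + 7.272) = 16.4 × 7.272/91.97 = 1.30 V.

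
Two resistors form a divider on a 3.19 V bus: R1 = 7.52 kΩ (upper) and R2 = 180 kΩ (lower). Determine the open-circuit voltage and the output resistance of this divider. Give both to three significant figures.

V_th is the open-circuit tap voltage: 3.19 × 180/(7.52 + 180) = 3.06 V.
With the supply zeroed, R1 and R2 appear in parallel from the tap: R_th = R1‖R2 = (7.52 × 180)/187.5 = 7.22 kΩ.

V_th = 3.06 V, R_th = 7.22 kΩ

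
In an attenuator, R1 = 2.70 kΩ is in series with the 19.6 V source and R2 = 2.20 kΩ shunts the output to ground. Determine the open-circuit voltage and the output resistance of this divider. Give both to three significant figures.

V_th is the open-circuit tap voltage: 19.6 × 2.20/(2.70 + 2.20) = 8.80 V.
With the supply zeroed, R1 and R2 appear in parallel from the tap: R_th = R1‖R2 = (2.70 × 2.20)/4.900 = 1.21 kΩ.

V_th = 8.80 V, R_th = 1.21 kΩ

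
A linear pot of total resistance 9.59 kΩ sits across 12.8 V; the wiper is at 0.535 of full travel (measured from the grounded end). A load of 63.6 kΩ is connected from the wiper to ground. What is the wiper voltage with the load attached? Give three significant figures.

The wiper splits the pot into (1−α)R = 4.459 kΩ above and αR = 5.131 kΩ below.
Lower section ‖ load = 4.748 kΩ.
V_wiper = 12.8 × 4.748/(4.459 + 4.748) = 6.60 V.

V ≈ 6.60 V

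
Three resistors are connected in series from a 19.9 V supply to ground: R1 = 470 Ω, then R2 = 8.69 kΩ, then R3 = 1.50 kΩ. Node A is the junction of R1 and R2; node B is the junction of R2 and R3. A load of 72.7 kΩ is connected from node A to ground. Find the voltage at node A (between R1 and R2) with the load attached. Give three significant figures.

V ≈ 18.9 V

Below node A the series string R2+R3 = 10190 Ω sits in parallel with the 72700 Ω load: 8937 Ω.
V_A = 19.9 × 8937/(470 + 8937) = 18.9 V.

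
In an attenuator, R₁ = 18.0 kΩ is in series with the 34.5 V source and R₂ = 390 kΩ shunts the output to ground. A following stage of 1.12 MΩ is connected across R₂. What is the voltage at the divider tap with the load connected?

The load sits in parallel with R₂: R₂‖R_L = (390 × 1120) / (390 + 1120) = 289.3 kΩ.
V_out = 34.5 × 289.3 / (18.0 + 289.3) = 34.5 × 289.3/307.3 = 32.5 V.
(Unloaded it would have been 33.0 V.)

V_out ≈ 32.5 V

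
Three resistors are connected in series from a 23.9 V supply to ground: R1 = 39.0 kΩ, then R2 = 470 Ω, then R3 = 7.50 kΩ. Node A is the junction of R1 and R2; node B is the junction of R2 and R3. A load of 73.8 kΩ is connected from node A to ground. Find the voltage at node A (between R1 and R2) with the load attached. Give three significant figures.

Below node A the series string R2+R3 = 7970 Ω sits in parallel with the 73800 Ω load: 7193 Ω.
V_A = 23.9 × 7193/(39000 + 7193) = 3.72 V.

V ≈ 3.72 V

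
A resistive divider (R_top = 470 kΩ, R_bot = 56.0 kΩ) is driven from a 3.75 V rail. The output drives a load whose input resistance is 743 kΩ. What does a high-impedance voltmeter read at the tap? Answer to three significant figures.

V_out ≈ 0.374 V

The load sits in parallel with R_bot: R_bot‖R_L = (56.0 × 743) / (56.0 + 743) = 52.08 kΩ.
V_out = 3.75 × 52.08 / (470 + 52.08) = 3.75 × 52.08/522.1 = 0.374 V.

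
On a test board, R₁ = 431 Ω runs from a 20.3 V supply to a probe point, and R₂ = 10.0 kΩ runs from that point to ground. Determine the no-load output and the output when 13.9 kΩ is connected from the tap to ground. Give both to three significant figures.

Unloaded: 19.5 V; loaded: 18.9 V

Open-circuit: V = 20.3 × 10000/(431 + 10000) = 19.5 V.
With the load, R₂ becomes R₂‖R_L = 5816 Ω, so V = 20.3 × 5816/6247 = 18.9 V.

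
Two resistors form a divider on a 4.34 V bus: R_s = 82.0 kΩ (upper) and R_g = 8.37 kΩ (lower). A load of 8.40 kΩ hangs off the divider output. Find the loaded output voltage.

The load sits in parallel with R_g: R_g‖R_L = (8.37 × 8.40) / (8.37 + 8.40) = 4.192 kΩ.
V_out = 4.34 × 4.192 / (82.0 + 4.192) = 4.34 × 4.192/86.19 = 0.211 V.

V_out ≈ 0.211 V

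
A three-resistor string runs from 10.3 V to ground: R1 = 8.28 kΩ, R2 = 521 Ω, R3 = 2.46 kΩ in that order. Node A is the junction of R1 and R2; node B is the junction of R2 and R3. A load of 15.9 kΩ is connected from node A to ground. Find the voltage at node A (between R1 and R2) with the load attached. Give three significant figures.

Below node A the series string R2+R3 = 2981 Ω sits in parallel with the 15900 Ω load: 2510 Ω.
V_A = 10.3 × 2510/(8280 + 2510) = 2.40 V.

V ≈ 2.40 V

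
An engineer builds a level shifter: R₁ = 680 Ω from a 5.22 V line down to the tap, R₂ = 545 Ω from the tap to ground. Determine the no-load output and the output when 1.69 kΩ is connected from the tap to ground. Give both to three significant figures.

Open-circuit: V = 5.22 × 545/(680 + 545) = 2.32 V.
With the load, R₂ becomes R₂‖R_L = 412.1 Ω, so V = 5.22 × 412.1/1092 = 1.97 V.

Unloaded: 2.32 V; loaded: 1.97 V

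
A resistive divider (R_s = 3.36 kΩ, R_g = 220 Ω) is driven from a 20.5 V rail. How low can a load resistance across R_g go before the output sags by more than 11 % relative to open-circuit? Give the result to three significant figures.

Output resistance R_th = R_s‖R_g = (3360 × 220)/3580 = 206.5 Ω.
The fractional drop is R_th/(R_th + R_L); requiring this ≤ 0.110 gives R_L ≥ R_th(1/0.110 − 1) = 206.5 × 8.091 = 1.67 kΩ.

R_L(min) ≈ 1.67 kΩ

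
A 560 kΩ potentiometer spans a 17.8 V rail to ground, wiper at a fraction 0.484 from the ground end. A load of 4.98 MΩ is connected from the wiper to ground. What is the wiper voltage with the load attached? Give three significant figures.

V ≈ 8.38 V

The wiper splits the pot into (1−α)R = 289.0 kΩ above and αR = 271.0 kΩ below.
Lower section ‖ load = 257.0 kΩ.
V_wiper = 17.8 × 257.0/(289.0 + 257.0) = 8.38 V.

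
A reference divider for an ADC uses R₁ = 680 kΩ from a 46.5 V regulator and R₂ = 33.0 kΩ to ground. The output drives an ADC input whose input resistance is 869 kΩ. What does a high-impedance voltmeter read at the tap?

The load sits in parallel with R₂: R₂‖R_L = (33.0 × 869) / (33.0 + 869) = 31.79 kΩ.
V_out = 46.5 × 31.79 / (680 + 31.79) = 46.5 × 31.79/711.8 = 2.08 V.

V_out ≈ 2.08 V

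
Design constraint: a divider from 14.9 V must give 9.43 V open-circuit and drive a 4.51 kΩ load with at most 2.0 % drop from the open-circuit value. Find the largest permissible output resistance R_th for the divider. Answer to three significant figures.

Loading drop = R_th/(R_th + R_L) ≤ 0.0200, so R_th ≤ R_L · ε/(1−ε) = 4.51 kΩ × 0.0200/0.9800 = 92.0 Ω.
(Any R1, R2 with R2/(R1+R2) = 0.633 and R1‖R2 ≤ 92.0 Ω will meet the spec.)

R_th ≤ 92.0 Ω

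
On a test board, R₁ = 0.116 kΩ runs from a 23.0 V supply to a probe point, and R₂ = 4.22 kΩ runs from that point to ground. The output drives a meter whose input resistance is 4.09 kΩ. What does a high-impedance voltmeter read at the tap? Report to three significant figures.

V_out ≈ 21.8 V

The load sits in parallel with R₂: R₂‖R_L = (4220 × 4090) / (4220 + 4090) = 2077 Ω.
V_out = 23.0 × 2077 / (116 + 2077) = 23.0 × 2077/2193 = 21.8 V.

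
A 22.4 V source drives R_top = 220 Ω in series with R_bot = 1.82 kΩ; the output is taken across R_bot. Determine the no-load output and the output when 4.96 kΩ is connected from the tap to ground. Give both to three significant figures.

Open-circuit: V = 22.4 × 1820/(220 + 1820) = 20.0 V.
With the load, R_bot becomes R_bot‖R_L = 1331 Ω, so V = 22.4 × 1331/1551 = 19.2 V.

Unloaded: 20.0 V; loaded: 19.2 V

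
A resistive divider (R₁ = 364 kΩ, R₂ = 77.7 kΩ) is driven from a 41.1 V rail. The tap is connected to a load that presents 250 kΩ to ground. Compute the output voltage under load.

The load sits in parallel with R₂: R₂‖R_L = (77.7 × 250) / (77.7 + 250) = 59.28 kΩ.
V_out = 41.1 × 59.28 / (364 + 59.28) = 41.1 × 59.28/423.3 = 5.76 V.

V_out ≈ 5.76 V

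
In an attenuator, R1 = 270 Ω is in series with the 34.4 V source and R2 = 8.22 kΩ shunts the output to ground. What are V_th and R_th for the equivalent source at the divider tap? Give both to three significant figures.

V_th = 33.3 V, R_th = 261 Ω

V_th is the open-circuit tap voltage: 34.4 × 8220/(270 + 8220) = 33.3 V.
With the supply zeroed, R1 and R2 appear in parallel from the tap: R_th = R1‖R2 = (270 × 8220)/8490 = 261 Ω.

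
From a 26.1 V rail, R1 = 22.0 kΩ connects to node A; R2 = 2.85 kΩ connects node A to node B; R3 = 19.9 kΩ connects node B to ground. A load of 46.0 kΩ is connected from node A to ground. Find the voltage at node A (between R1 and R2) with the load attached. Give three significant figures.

Below node A the series string R2+R3 = 22.75 kΩ sits in parallel with the 46.0 kΩ load: 15.22 kΩ.
V_A = 26.1 × 15.22/(22.0 + 15.22) = 10.7 V.

V ≈ 10.7 V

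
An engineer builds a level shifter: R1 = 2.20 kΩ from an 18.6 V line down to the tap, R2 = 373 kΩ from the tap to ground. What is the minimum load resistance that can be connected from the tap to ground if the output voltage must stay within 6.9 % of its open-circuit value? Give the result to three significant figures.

R_L(min) ≈ 29.5 kΩ

Output resistance R_th = R1‖R2 = (2.20 × 373)/375.2 = 2.187 kΩ.
The fractional drop is R_th/(R_th + R_L); requiring this ≤ 0.0690 gives R_L ≥ R_th(1/0.0690 − 1) = 2.187 × 13.49 = 29.5 kΩ.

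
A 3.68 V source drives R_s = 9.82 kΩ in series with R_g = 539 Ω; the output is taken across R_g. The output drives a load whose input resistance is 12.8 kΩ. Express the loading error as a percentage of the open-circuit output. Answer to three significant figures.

3.84 %

The divider's output (Thévenin) resistance is R_s‖R_g = 511.0 Ω.
Fractional drop under load = R_th/(R_th + R_L) = 511.0 / (511.0 + 12800) = 0.03839.
So the output falls by 3.84 %.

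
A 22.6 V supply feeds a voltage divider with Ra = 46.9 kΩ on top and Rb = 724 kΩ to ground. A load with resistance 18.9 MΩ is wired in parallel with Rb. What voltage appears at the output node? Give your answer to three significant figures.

V_out ≈ 21.2 V

The load sits in parallel with Rb: Rb‖R_L = (724 × 18900) / (724 + 18900) = 697.3 kΩ.
V_out = 22.6 × 697.3 / (46.9 + 697.3) = 22.6 × 697.3/744.2 = 21.2 V.
(Unloaded it would have been 21.2 V.)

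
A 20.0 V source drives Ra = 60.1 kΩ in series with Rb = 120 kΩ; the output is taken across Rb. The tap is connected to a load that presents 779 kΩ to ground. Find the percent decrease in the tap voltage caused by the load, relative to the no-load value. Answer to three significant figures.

The divider's output (Thévenin) resistance is Ra‖Rb = 40.04 kΩ.
Fractional drop under load = R_th/(R_th + R_L) = 40.04 / (40.04 + 779) = 0.04889.
So the output falls by 4.89 %.

4.89 %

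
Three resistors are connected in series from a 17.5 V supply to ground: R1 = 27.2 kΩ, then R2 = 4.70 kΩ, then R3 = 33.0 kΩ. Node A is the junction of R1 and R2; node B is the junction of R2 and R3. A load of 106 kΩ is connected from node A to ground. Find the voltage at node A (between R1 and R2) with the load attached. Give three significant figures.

V ≈ 8.85 V

Below node A the series string R2+R3 = 37.70 kΩ sits in parallel with the 106 kΩ load: 27.81 kΩ.
V_A = 17.5 × 27.81/(27.2 + 27.81) = 8.85 V.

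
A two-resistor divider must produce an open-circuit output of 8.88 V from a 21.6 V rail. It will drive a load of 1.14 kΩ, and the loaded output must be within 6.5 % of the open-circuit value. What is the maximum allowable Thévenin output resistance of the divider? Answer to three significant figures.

R_th ≤ 79.3 Ω

Loading drop = R_th/(R_th + R_L) ≤ 0.0650, so R_th ≤ R_L · ε/(1−ε) = 1.14 kΩ × 0.0650/0.9350 = 79.3 Ω.
(Any R1, R2 with R2/(R1+R2) = 0.411 and R1‖R2 ≤ 79.3 Ω will meet the spec.)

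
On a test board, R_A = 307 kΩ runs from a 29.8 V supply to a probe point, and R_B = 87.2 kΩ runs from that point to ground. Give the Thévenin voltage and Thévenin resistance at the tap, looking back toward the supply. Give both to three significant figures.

V_th = 6.59 V, R_th = 67.9 kΩ

V_th is the open-circuit tap voltage: 29.8 × 87.2/(307 + 87.2) = 6.59 V.
With the supply zeroed, R_A and R_B appear in parallel from the tap: R_th = R_A‖R_B = (307 × 87.2)/394.2 = 67.9 kΩ.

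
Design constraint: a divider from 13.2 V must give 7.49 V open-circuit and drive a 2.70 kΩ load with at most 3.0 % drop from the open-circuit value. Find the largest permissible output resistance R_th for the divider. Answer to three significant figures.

Loading drop = R_th/(R_th + R_L) ≤ 0.0300, so R_th ≤ R_L · ε/(1−ε) = 2.70 kΩ × 0.0300/0.9700 = 83.5 Ω.
(Any R1, R2 with R2/(R1+R2) = 0.567 and R1‖R2 ≤ 83.5 Ω will meet the spec.)

R_th ≤ 83.5 Ω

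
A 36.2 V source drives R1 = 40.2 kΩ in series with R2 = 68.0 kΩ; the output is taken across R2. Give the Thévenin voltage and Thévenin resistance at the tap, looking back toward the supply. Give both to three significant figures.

V_th is the open-circuit tap voltage: 36.2 × 68.0/(40.2 + 68.0) = 22.8 V.
With the supply zeroed, R1 and R2 appear in parallel from the tap: R_th = R1‖R2 = (40.2 × 68.0)/108.2 = 25.3 kΩ.

V_th = 22.8 V, R_th = 25.3 kΩ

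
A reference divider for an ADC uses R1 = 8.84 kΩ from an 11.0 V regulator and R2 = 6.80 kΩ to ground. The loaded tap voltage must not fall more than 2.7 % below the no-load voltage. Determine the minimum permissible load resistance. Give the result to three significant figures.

R_L(min) ≈ 139 kΩ

Output resistance R_th = R1‖R2 = (8.84 × 6.80)/15.64 = 3.843 kΩ.
The fractional drop is R_th/(R_th + R_L); requiring this ≤ 0.0270 gives R_L ≥ R_th(1/0.0270 − 1) = 3.843 × 36.04 = 139 kΩ.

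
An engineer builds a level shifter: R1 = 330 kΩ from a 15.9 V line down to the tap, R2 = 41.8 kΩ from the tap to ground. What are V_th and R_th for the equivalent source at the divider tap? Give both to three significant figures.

V_th = 1.79 V, R_th = 37.1 kΩ

V_th is the open-circuit tap voltage: 15.9 × 41.8/(330 + 41.8) = 1.79 V.
With the supply zeroed, R1 and R2 appear in parallel from the tap: R_th = R1‖R2 = (330 × 41.8)/371.8 = 37.1 kΩ.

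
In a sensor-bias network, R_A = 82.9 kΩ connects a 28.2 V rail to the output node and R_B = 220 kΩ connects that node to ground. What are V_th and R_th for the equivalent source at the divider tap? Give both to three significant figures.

V_th is the open-circuit tap voltage: 28.2 × 220/(82.9 + 220) = 20.5 V.
With the supply zeroed, R_A and R_B appear in parallel from the tap: R_th = R_A‖R_B = (82.9 × 220)/302.9 = 60.2 kΩ.

V_th = 20.5 V, R_th = 60.2 kΩ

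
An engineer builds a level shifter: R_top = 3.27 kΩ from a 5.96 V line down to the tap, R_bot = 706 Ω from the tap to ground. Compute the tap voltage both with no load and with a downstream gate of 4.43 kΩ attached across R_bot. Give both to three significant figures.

Open-circuit: V = 5.96 × 706/(3270 + 706) = 1.06 V.
With the load, R_bot becomes R_bot‖R_L = 609.0 Ω, so V = 5.96 × 609.0/3879 = 0.936 V.

Unloaded: 1.06 V; loaded: 0.936 V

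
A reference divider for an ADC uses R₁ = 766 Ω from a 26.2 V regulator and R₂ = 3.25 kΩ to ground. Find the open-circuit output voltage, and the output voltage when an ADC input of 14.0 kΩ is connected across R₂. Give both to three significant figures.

Open-circuit: V = 26.2 × 3250/(766 + 3250) = 21.2 V.
With the load, R₂ becomes R₂‖R_L = 2638 Ω, so V = 26.2 × 2638/3404 = 20.3 V.

Unloaded: 21.2 V; loaded: 20.3 V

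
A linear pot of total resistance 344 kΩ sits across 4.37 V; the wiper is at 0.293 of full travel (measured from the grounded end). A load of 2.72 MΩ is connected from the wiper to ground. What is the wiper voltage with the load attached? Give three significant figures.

V ≈ 1.25 V

The wiper splits the pot into (1−α)R = 243.2 kΩ above and αR = 100.8 kΩ below.
Lower section ‖ load = 97.19 kΩ.
V_wiper = 4.37 × 97.19/(243.2 + 97.19) = 1.25 V.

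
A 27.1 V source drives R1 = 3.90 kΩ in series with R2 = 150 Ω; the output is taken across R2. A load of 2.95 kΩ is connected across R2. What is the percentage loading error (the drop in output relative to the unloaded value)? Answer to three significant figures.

4.67 %

The divider's output (Thévenin) resistance is R1‖R2 = 144.4 Ω.
Fractional drop under load = R_th/(R_th + R_L) = 144.4 / (144.4 + 2950) = 0.04668.
So the output falls by 4.67 %.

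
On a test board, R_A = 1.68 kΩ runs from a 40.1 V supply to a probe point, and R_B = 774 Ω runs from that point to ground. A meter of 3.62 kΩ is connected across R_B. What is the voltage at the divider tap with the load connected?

V_out ≈ 11.0 V

The load sits in parallel with R_B: R_B‖R_L = (774 × 3620) / (774 + 3620) = 637.7 Ω.
V_out = 40.1 × 637.7 / (1680 + 637.7) = 40.1 × 637.7/2318 = 11.0 V.
(Unloaded it would have been 12.6 V.)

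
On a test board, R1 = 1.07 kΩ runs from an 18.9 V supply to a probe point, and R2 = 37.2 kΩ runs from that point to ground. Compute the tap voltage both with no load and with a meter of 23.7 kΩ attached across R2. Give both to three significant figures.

Open-circuit: V = 18.9 × 37.2/(1.07 + 37.2) = 18.4 V.
With the load, R2 becomes R2‖R_L = 14.48 kΩ, so V = 18.9 × 14.48/15.55 = 17.6 V.

Unloaded: 18.4 V; loaded: 17.6 V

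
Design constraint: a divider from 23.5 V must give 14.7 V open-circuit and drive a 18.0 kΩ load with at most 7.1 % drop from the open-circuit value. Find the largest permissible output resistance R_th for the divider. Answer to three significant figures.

R_th ≤ 1.38 kΩ

Loading drop = R_th/(R_th + R_L) ≤ 0.0710, so R_th ≤ R_L · ε/(1−ε) = 18.0 kΩ × 0.0710/0.9290 = 1.38 kΩ.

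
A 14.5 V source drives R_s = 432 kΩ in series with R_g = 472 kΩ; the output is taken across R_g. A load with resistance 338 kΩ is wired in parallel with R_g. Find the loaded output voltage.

V_out ≈ 4.54 V

The load sits in parallel with R_g: R_g‖R_L = (472 × 338) / (472 + 338) = 197.0 kΩ.
V_out = 14.5 × 197.0 / (432 + 197.0) = 14.5 × 197.0/629.0 = 4.54 V.
(Unloaded it would have been 7.57 V.)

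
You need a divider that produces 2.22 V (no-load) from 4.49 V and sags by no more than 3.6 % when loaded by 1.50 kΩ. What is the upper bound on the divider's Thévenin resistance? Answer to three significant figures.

R_th ≤ 56.0 Ω

Loading drop = R_th/(R_th + R_L) ≤ 0.0360, so R_th ≤ R_L · ε/(1−ε) = 1.50 kΩ × 0.0360/0.9640 = 56.0 Ω.
(Any R1, R2 with R2/(R1+R2) = 0.494 and R1‖R2 ≤ 56.0 Ω will meet the spec.)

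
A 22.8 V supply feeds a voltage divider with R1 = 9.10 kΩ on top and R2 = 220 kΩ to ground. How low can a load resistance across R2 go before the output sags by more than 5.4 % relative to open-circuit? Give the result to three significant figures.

R_L(min) ≈ 153 kΩ

Output resistance R_th = R1‖R2 = (9.10 × 220)/229.1 = 8.739 kΩ.
The fractional drop is R_th/(R_th + R_L); requiring this ≤ 0.0540 gives R_L ≥ R_th(1/0.0540 − 1) = 8.739 × 17.52 = 153 kΩ.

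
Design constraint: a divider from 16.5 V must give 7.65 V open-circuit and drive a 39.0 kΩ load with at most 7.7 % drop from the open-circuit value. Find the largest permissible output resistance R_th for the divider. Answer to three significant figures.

Loading drop = R_th/(R_th + R_L) ≤ 0.0770, so R_th ≤ R_L · ε/(1−ε) = 39.0 kΩ × 0.0770/0.9230 = 3.25 kΩ.

R_th ≤ 3.25 kΩ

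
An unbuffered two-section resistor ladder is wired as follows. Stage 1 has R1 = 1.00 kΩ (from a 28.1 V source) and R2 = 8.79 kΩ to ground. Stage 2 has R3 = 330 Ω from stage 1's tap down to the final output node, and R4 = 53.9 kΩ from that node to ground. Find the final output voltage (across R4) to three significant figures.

Stage 2 presents R3+R4 = 54230 Ω as a load on stage 1's tap.
Stage 1's lower leg becomes R2‖(R3+R4) = 7564 Ω, so V_mid = 28.1 × 7564/8564 = 24.82 V.
Stage 2 is itself unloaded: V_out = V_mid × R4/(R3+R4) = 24.82 × 53900/54230 = 24.7 V.

V_out ≈ 24.7 V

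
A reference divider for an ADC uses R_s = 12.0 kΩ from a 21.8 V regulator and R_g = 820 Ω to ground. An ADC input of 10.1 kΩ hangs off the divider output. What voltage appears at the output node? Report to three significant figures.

The load sits in parallel with R_g: R_g‖R_L = (820 × 10100) / (820 + 10100) = 758.4 Ω.
V_out = 21.8 × 758.4 / (12000 + 758.4) = 21.8 × 758.4/12760 = 1.30 V.

V_out ≈ 1.30 V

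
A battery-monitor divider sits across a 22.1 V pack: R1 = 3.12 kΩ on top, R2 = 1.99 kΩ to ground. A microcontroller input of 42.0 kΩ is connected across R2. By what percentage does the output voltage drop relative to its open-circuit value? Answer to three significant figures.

2.81 %

The divider's output (Thévenin) resistance is R1‖R2 = 1.215 kΩ.
Fractional drop under load = R_th/(R_th + R_L) = 1.215 / (1.215 + 42.0) = 0.02812.
So the output falls by 2.81 %.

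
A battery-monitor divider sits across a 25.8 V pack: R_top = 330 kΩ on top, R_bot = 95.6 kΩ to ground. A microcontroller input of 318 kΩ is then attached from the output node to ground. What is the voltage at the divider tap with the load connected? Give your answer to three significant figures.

The load sits in parallel with R_bot: R_bot‖R_L = (95.6 × 318) / (95.6 + 318) = 73.50 kΩ.
V_out = 25.8 × 73.50 / (330 + 73.50) = 25.8 × 73.50/403.5 = 4.70 V.

V_out ≈ 4.70 V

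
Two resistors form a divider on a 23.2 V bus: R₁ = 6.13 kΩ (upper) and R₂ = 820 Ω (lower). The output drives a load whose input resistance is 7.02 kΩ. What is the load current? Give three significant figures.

I_L ≈ 0.354 mA

R₂‖R_L = 734.2 Ω; V_out = 23.2 × 734.2/6864 = 2.482 V.
I_L = V_out / R_L = 2.482 / 7.02 kΩ = 0.354 mA.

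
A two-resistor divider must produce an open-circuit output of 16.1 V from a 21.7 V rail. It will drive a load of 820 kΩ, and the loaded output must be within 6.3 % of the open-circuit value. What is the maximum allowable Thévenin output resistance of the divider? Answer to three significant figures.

Loading drop = R_th/(R_th + R_L) ≤ 0.0630, so R_th ≤ R_L · ε/(1−ε) = 820 kΩ × 0.0630/0.9370 = 55.1 kΩ.
(Any R1, R2 with R2/(R1+R2) = 0.742 and R1‖R2 ≤ 55.1 kΩ will meet the spec.)

R_th ≤ 55.1 kΩ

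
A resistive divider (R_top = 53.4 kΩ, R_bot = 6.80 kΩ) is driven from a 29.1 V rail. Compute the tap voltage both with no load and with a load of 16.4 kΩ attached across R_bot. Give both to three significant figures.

Unloaded: 3.29 V; loaded: 2.40 V

Open-circuit: V = 29.1 × 6.80/(53.4 + 6.80) = 3.29 V.
With the load, R_bot becomes R_bot‖R_L = 4.807 kΩ, so V = 29.1 × 4.807/58.21 = 2.40 V.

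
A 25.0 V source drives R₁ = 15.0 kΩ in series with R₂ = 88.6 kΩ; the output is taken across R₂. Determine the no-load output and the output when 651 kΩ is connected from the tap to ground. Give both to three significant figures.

Open-circuit: V = 25.0 × 88.6/(15.0 + 88.6) = 21.4 V.
With the load, R₂ becomes R₂‖R_L = 77.99 kΩ, so V = 25.0 × 77.99/92.99 = 21.0 V.

Unloaded: 21.4 V; loaded: 21.0 V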